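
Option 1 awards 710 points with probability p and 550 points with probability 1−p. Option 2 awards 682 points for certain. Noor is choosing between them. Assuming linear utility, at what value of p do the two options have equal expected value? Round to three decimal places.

p·710 + (1−p)·550 = 682
160p + 550 = 682
p = (682 − 550) / 160

p = 0.825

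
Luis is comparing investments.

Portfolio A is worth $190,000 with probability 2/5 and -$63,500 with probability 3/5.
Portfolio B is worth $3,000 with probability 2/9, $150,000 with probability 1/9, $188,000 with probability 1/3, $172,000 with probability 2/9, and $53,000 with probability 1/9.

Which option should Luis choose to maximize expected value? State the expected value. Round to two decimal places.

Portfolio B ($124,111.11)

Portfolio A = 2/5 × 190000 + 3/5 × (-63500) = 76000 − 38100 = 37900
Portfolio B = 2/9 × 3000 + 1/9 × 150000 + 1/3 × 188000 + 2/9 × 172000 + 1/9 × 53000 = 666.6667 + 16666.6667 + 62666.6667 + 38222.2222 + 5888.8889 = 124111.1111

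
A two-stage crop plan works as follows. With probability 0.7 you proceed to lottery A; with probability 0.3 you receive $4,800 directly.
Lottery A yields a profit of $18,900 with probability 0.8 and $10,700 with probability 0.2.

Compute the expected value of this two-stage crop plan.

$13,522

EV(A) = 0.8 × 18900 + 0.2 × 10700 = 15120 + 2140 = 17260
Branch B: 4800 (certain)
Overall = 0.7 × 17260 + 0.3 × 4800 = 12082 + 1440 = 13522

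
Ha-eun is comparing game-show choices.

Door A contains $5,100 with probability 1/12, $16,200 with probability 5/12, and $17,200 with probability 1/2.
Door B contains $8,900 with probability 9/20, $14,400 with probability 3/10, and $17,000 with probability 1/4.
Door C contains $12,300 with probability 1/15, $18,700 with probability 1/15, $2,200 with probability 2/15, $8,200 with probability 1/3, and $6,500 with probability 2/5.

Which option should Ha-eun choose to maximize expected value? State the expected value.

Door A ($15,775)

Door A = 1/12 × 5100 + 5/12 × 16200 + 1/2 × 17200 = 425 + 6750 + 8600 = 15775
Door B = 9/20 × 8900 + 3/10 × 14400 + 1/4 × 17000 = 4005 + 4320 + 4250 = 12575
Door C = 1/15 × 12300 + 1/15 × 18700 + 2/15 × 2200 + 1/3 × 8200 + 2/5 × 6500 = 820 + 1246.6667 + 293.3333 + 2733.3333 + 2600 = 7693.3333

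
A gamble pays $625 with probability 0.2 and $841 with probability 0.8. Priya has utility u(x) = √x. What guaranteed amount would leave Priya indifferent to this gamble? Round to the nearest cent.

$795.24

E[u] = 0.2·√625 + 0.8·√841 = 0.2·25 + 0.8·29 = 28.2
CE = (28.2)² = 795.24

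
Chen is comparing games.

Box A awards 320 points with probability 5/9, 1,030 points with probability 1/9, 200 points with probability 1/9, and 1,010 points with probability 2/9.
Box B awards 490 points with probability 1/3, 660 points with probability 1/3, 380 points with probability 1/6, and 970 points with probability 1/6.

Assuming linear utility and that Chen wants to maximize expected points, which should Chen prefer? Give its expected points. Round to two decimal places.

Box A = 5/9 × 320 + 1/9 × 1030 + 1/9 × 200 + 2/9 × 1010 = 177.7778 + 114.4444 + 22.2222 + 224.4444 = 538.8889
Box B = 1/3 × 490 + 1/3 × 660 + 1/6 × 380 + 1/6 × 970 = 163.3333 + 220 + 63.3333 + 161.6667 = 608.3333

Box B (608.33 points)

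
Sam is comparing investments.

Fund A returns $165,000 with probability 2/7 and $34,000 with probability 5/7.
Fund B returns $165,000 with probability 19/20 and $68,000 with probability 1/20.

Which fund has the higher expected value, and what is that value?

Fund B ($160,150)

Fund A = 2/7 × 165000 + 5/7 × 34000 = 47142.8571 + 24285.7143 = 71428.5714
Fund B = 19/20 × 165000 + 1/20 × 68000 = 156750 + 3400 = 160150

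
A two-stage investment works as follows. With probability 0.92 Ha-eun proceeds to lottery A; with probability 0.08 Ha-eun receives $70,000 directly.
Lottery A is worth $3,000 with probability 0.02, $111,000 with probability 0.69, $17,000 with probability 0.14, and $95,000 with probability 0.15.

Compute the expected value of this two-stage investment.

$91,417.60

EV(A) = 0.02 × 3000 + 0.69 × 111000 + 0.14 × 17000 + 0.15 × 95000 = 60 + 76590 + 2380 + 14250 = 93280
Branch B: 70000 (certain)
Overall = 0.92 × 93280 + 0.08 × 70000 = 85817.6 + 5600 = 91417.6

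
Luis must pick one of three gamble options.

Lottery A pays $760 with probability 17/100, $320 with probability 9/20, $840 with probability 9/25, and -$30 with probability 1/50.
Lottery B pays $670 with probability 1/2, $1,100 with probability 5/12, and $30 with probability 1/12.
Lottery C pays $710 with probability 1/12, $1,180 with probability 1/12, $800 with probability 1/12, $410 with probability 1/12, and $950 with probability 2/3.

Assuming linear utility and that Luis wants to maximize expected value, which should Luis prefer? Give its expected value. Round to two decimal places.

Lottery A = 17/100 × 760 + 9/20 × 320 + 9/25 × 840 + 1/50 × (-30) = 129.2 + 144 + 302.4 − 0.6 = 575
Lottery B = 1/2 × 670 + 5/12 × 1100 + 1/12 × 30 = 335 + 458.3333 + 2.5 = 795.8333
Lottery C = 1/12 × 710 + 1/12 × 1180 + 1/12 × 800 + 1/12 × 410 + 2/3 × 950 = 59.1667 + 98.3333 + 66.6667 + 34.1667 + 633.3333 = 891.6667

Lottery C ($891.67)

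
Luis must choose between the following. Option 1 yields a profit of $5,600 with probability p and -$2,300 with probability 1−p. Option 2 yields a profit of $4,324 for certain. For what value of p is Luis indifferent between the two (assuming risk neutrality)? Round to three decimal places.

p = 0.838

p·5600 + (1−p)·(-2300) = 4324
7900p − 2300 = 4324
p = (4324 + 2300) / 7900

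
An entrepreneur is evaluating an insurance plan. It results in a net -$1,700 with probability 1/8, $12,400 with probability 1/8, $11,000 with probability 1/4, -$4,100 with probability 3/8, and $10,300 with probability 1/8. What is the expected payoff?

$3,837.50

EV = 1/8 × (-1700) + 1/8 × 12400 + 1/4 × 11000 + 3/8 × (-4100) + 1/8 × 10300 = -212.5 + 1550 + 2750 − 1537.5 + 1287.5 = 3837.5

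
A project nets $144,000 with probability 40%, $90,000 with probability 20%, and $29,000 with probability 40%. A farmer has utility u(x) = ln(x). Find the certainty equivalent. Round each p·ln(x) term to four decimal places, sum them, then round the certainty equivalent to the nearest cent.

E[u] = 0.4·ln(144000) + 0.2·ln(90000) + 0.4·ln(29000) = 4.7510 + 2.2815 + 4.1100 = 11.1425
CE = e^11.1425 ≈ 69044.05

$69,044.05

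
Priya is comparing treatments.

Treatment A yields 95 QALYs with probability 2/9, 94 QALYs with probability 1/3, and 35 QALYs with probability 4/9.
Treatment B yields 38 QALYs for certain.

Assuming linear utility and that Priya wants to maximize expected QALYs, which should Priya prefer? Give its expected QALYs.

Treatment A (68 QALYs)

Treatment A = 2/9 × 95 + 1/3 × 94 + 4/9 × 35 = 21.1111 + 31.3333 + 15.5556 = 68
Treatment B: 38 (certain)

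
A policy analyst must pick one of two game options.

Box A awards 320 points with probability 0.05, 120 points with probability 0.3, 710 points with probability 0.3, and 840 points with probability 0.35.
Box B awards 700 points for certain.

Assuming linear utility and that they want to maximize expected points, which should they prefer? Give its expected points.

Box A = 0.05 × 320 + 0.3 × 120 + 0.3 × 710 + 0.35 × 840 = 16 + 36 + 213 + 294 = 559
Box B: 700 (certain)

Box B (700 points)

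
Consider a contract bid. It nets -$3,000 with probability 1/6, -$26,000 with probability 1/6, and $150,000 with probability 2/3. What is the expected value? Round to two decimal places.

EV = 1/6 × (-3000) + 1/6 × (-26000) + 2/3 × 150000 = -500 − 4333.3333 + 100000 = 95166.6667

$95,166.67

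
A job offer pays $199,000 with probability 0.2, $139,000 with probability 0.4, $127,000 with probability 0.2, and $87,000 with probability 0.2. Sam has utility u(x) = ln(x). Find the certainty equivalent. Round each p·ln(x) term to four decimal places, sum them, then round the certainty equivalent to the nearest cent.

$133,545.83

E[u] = 0.2·ln(199000) + 0.4·ln(139000) + 0.2·ln(127000) + 0.2·ln(87000) = 2.4402 + 4.7369 + 2.3504 + 2.2747 = 11.8022
CE = e^11.8022 ≈ 133545.83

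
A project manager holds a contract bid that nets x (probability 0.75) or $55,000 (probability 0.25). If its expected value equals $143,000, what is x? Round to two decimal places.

x = $172,333.33

0.75·x + 0.25·55000 = 143000
0.75·x = 143000 − 13750 = 129250
x = 129250 / 0.75 = 172333.3333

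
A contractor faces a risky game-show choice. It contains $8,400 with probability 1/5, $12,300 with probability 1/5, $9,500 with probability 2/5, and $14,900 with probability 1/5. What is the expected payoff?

EV = 1/5 × 8400 + 1/5 × 12300 + 2/5 × 9500 + 1/5 × 14900 = 1680 + 2460 + 3800 + 2980 = 10920

$10,920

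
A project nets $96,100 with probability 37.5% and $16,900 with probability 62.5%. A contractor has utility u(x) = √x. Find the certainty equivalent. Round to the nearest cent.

$39,006.25

E[u] = 0.375·√96100 + 0.625·√16900 = 0.375·310 + 0.625·130 = 197.5
CE = (197.5)² = 39006.25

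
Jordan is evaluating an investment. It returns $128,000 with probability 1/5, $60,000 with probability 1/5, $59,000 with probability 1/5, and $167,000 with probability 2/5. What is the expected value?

EV = 1/5 × 128000 + 1/5 × 60000 + 1/5 × 59000 + 2/5 × 167000 = 25600 + 12000 + 11800 + 66800 = 116200

$116,200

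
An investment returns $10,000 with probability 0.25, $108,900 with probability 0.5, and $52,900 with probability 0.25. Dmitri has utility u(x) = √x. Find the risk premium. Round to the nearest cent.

$8,918.75

E[u] = 0.25·√10000 + 0.5·√108900 + 0.25·√52900 = 0.25·100 + 0.5·330 + 0.25·230 = 247.5
CE = (247.5)² = 61256.25
Risk premium = EV − CE = 70175 − 61256.25 = 8918.75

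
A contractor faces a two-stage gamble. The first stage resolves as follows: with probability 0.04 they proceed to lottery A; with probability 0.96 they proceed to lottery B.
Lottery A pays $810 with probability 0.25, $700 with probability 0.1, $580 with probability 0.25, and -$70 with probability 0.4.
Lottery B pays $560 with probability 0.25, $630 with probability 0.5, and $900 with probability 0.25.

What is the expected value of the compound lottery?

EV(A) = 0.25 × 810 + 0.1 × 700 + 0.25 × 580 + 0.4 × (-70) = 202.5 + 70 + 145 − 28 = 389.5
EV(B) = 0.25 × 560 + 0.5 × 630 + 0.25 × 900 = 140 + 315 + 225 = 680
Overall = 0.04 × 389.5 + 0.96 × 680 = 15.58 + 652.8 = 668.38

$668.38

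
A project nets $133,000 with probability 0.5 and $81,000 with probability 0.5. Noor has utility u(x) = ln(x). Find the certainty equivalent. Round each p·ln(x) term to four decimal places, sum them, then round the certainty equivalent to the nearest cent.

$103,797.79

E[u] = 0.5·ln(133000) + 0.5·ln(81000) = 5.8991 + 5.6511 = 11.5502
CE = e^11.5502 ≈ 103797.79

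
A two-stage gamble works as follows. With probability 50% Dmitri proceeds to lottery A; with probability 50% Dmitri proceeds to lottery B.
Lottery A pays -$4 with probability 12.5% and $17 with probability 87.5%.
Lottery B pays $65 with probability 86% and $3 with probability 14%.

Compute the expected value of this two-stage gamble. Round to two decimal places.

$35.35

EV(A) = 0.125 × (-4) + 0.875 × 17 = -0.5 + 14.875 = 14.375
EV(B) = 0.86 × 65 + 0.14 × 3 = 55.9 + 0.42 = 56.32
Overall = 0.5 × 14.375 + 0.5 × 56.32 = 7.1875 + 28.16 = 35.3475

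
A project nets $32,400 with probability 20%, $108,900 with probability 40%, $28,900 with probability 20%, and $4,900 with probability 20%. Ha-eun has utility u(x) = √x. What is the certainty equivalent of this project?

$46,656

E[u] = 0.2·√32400 + 0.4·√108900 + 0.2·√28900 + 0.2·√4900 = 0.2·180 + 0.4·330 + 0.2·170 + 0.2·70 = 216
CE = (216)² = 46656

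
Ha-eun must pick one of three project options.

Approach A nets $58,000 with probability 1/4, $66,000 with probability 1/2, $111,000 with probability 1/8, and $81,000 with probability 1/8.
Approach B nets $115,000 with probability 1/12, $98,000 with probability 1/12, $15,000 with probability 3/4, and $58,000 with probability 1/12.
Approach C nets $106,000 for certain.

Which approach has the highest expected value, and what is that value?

Approach A = 1/4 × 58000 + 1/2 × 66000 + 1/8 × 111000 + 1/8 × 81000 = 14500 + 33000 + 13875 + 10125 = 71500
Approach B = 1/12 × 115000 + 1/12 × 98000 + 3/4 × 15000 + 1/12 × 58000 = 9583.3333 + 8166.6667 + 11250 + 4833.3333 = 33833.3333
Approach C: 106000 (certain)

Approach C ($106,000)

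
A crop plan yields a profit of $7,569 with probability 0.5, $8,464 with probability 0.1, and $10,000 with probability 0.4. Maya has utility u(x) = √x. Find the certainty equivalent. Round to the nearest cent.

E[u] = 0.5·√7569 + 0.1·√8464 + 0.4·√10000 = 0.5·87 + 0.1·92 + 0.4·100 = 92.7
CE = (92.7)² = 8593.29

$8,593.29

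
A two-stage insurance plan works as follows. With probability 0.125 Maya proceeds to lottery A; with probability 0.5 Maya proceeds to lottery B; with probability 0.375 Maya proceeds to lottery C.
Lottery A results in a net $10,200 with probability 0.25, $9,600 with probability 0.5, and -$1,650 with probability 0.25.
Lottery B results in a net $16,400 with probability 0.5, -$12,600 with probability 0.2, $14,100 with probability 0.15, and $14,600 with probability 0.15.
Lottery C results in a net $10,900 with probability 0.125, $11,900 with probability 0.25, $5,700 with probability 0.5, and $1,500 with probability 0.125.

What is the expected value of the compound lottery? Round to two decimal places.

$8,625.31

EV(A) = 0.25 × 10200 + 0.5 × 9600 + 0.25 × (-1650) = 2550 + 4800 − 412.5 = 6937.5
EV(B) = 0.5 × 16400 + 0.2 × (-12600) + 0.15 × 14100 + 0.15 × 14600 = 8200 − 2520 + 2115 + 2190 = 9985
EV(C) = 0.125 × 10900 + 0.25 × 11900 + 0.5 × 5700 + 0.125 × 1500 = 1362.5 + 2975 + 2850 + 187.5 = 7375
Overall = 0.125 × 6937.5 + 0.5 × 9985 + 0.375 × 7375 = 867.1875 + 4992.5 + 2765.625 = 8625.3125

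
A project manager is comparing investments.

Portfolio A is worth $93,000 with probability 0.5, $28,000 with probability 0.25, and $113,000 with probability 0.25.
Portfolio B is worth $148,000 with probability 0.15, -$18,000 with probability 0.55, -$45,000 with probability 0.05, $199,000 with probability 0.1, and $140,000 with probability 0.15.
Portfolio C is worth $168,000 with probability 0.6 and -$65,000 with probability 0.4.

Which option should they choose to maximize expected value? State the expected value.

Portfolio A ($81,750)

Portfolio A = 0.5 × 93000 + 0.25 × 28000 + 0.25 × 113000 = 46500 + 7000 + 28250 = 81750
Portfolio B = 0.15 × 148000 + 0.55 × (-18000) + 0.05 × (-45000) + 0.1 × 199000 + 0.15 × 140000 = 22200 − 9900 − 2250 + 19900 + 21000 = 50950
Portfolio C = 0.6 × 168000 + 0.4 × (-65000) = 100800 − 26000 = 74800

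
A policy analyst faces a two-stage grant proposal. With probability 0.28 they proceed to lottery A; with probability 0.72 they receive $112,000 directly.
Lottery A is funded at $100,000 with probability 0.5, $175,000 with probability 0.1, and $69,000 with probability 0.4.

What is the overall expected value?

EV(A) = 0.5 × 100000 + 0.1 × 175000 + 0.4 × 69000 = 50000 + 17500 + 27600 = 95100
Branch B: 112000 (certain)
Overall = 0.28 × 95100 + 0.72 × 112000 = 26628 + 80640 = 107268

$107,268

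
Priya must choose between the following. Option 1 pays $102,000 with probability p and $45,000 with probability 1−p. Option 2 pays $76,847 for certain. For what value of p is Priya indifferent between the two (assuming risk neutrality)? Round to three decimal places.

p = 0.559

p·102000 + (1−p)·45000 = 76847
57000p + 45000 = 76847
p = (76847 − 45000) / 57000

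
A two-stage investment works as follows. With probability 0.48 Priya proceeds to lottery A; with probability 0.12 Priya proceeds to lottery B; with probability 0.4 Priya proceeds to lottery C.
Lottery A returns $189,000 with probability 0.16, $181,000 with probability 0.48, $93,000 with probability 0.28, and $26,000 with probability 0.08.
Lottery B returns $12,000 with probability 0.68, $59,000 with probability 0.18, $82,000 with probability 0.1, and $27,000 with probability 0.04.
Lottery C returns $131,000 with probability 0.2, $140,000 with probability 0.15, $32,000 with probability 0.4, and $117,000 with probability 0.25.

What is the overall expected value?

EV(A) = 0.16 × 189000 + 0.48 × 181000 + 0.28 × 93000 + 0.08 × 26000 = 30240 + 86880 + 26040 + 2080 = 145240
EV(B) = 0.68 × 12000 + 0.18 × 59000 + 0.1 × 82000 + 0.04 × 27000 = 8160 + 10620 + 8200 + 1080 = 28060
EV(C) = 0.2 × 131000 + 0.15 × 140000 + 0.4 × 32000 + 0.25 × 117000 = 26200 + 21000 + 12800 + 29250 = 89250
Overall = 0.48 × 145240 + 0.12 × 28060 + 0.4 × 89250 = 69715.2 + 3367.2 + 35700 = 108782.4

$108,782.40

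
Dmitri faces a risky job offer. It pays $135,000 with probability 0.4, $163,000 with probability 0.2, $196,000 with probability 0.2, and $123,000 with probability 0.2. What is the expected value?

$150,400

EV = 0.4 × 135000 + 0.2 × 163000 + 0.2 × 196000 + 0.2 × 123000 = 54000 + 32600 + 39200 + 24600 = 150400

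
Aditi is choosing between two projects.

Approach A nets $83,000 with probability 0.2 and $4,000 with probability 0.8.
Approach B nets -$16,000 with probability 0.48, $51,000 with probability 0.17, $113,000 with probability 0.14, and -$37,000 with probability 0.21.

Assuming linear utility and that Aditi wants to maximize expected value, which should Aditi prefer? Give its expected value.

Approach A = 0.2 × 83000 + 0.8 × 4000 = 16600 + 3200 = 19800
Approach B = 0.48 × (-16000) + 0.17 × 51000 + 0.14 × 113000 + 0.21 × (-37000) = -7680 + 8670 + 15820 − 7770 = 9040

Approach A ($19,800)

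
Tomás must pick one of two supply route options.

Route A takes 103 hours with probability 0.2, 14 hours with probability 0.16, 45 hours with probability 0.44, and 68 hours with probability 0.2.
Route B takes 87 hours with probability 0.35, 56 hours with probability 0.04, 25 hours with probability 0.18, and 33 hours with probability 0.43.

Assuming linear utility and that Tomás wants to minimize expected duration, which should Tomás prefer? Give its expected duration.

Route A = 0.2 × 103 + 0.16 × 14 + 0.44 × 45 + 0.2 × 68 = 20.6 + 2.24 + 19.8 + 13.6 = 56.24
Route B = 0.35 × 87 + 0.04 × 56 + 0.18 × 25 + 0.43 × 33 = 30.45 + 2.24 + 4.5 + 14.19 = 51.38

Route B (51.38 hours)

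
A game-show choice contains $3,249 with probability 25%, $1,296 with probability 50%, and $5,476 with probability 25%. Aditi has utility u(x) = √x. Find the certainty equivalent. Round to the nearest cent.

E[u] = 0.25·√3249 + 0.5·√1296 + 0.25·√5476 = 0.25·57 + 0.5·36 + 0.25·74 = 50.75
CE = (50.75)² = 2575.5625

$2,575.56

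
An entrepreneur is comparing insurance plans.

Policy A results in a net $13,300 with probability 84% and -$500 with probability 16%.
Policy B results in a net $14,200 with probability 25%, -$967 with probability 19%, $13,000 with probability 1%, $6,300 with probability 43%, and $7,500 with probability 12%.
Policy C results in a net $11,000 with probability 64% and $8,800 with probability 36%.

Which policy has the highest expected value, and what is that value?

Policy A ($11,092)

Policy A = 0.84 × 13300 + 0.16 × (-500) = 11172 − 80 = 11092
Policy B = 0.25 × 14200 + 0.19 × (-967) + 0.01 × 13000 + 0.43 × 6300 + 0.12 × 7500 = 3550 − 183.73 + 130 + 2709 + 900 = 7105.27
Policy C = 0.64 × 11000 + 0.36 × 8800 = 7040 + 3168 = 10208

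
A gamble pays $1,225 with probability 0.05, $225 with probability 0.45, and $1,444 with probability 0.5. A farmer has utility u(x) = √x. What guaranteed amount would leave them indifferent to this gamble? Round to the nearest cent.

E[u] = 0.05·√1225 + 0.45·√225 + 0.5·√1444 = 0.05·35 + 0.45·15 + 0.5·38 = 27.5
CE = (27.5)² = 756.25

$756.25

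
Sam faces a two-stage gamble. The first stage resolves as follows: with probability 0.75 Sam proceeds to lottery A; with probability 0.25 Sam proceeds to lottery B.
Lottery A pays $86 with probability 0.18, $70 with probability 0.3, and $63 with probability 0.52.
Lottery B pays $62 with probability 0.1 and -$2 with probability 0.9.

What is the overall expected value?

$53.03

EV(A) = 0.18 × 86 + 0.3 × 70 + 0.52 × 63 = 15.48 + 21 + 32.76 = 69.24
EV(B) = 0.1 × 62 + 0.9 × (-2) = 6.2 − 1.8 = 4.4
Overall = 0.75 × 69.24 + 0.25 × 4.4 = 51.93 + 1.1 = 53.03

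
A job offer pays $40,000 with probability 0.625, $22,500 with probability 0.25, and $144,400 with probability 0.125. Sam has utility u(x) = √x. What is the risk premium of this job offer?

E[u] = 0.625·√40000 + 0.25·√22500 + 0.125·√144400 = 0.625·200 + 0.25·150 + 0.125·380 = 210
CE = (210)² = 44100
Risk premium = EV − CE = 48675 − 44100 = 4575

$4,575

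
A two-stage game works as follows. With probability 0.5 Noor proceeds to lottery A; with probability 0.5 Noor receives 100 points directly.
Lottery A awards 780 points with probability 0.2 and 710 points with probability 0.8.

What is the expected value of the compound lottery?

412 points

EV(A) = 0.2 × 780 + 0.8 × 710 = 156 + 568 = 724
Branch B: 100 (certain)
Overall = 0.5 × 724 + 0.5 × 100 = 362 + 50 = 412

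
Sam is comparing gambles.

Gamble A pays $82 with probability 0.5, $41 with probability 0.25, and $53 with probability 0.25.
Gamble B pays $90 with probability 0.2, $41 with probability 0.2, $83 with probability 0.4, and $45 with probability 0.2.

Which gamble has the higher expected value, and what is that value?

Gamble B ($68.40)

Gamble A = 0.5 × 82 + 0.25 × 41 + 0.25 × 53 = 41 + 10.25 + 13.25 = 64.5
Gamble B = 0.2 × 90 + 0.2 × 41 + 0.4 × 83 + 0.2 × 45 = 18 + 8.2 + 33.2 + 9 = 68.4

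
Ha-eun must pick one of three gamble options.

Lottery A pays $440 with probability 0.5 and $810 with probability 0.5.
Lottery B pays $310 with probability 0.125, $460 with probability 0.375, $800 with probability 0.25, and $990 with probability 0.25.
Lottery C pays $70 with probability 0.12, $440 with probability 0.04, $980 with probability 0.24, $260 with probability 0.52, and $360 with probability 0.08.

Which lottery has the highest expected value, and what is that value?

Lottery B ($658.75)

Lottery A = 0.5 × 440 + 0.5 × 810 = 220 + 405 = 625
Lottery B = 0.125 × 310 + 0.375 × 460 + 0.25 × 800 + 0.25 × 990 = 38.75 + 172.5 + 200 + 247.5 = 658.75
Lottery C = 0.12 × 70 + 0.04 × 440 + 0.24 × 980 + 0.52 × 260 + 0.08 × 360 = 8.4 + 17.6 + 235.2 + 135.2 + 28.8 = 425.2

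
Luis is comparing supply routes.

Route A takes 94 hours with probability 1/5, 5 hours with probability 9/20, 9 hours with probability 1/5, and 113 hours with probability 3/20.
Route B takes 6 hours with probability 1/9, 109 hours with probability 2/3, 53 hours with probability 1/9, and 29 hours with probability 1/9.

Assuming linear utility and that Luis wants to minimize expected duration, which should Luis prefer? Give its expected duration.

Route A (39.8 hours)

Route A = 1/5 × 94 + 9/20 × 5 + 1/5 × 9 + 3/20 × 113 = 18.8 + 2.25 + 1.8 + 16.95 = 39.8
Route B = 1/9 × 6 + 2/3 × 109 + 1/9 × 53 + 1/9 × 29 = 0.6667 + 72.6667 + 5.8889 + 3.2222 = 82.4444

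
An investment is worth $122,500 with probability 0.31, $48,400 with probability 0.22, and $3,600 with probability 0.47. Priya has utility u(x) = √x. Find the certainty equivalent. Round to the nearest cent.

$34,262.01

E[u] = 0.31·√122500 + 0.22·√48400 + 0.47·√3600 = 0.31·350 + 0.22·220 + 0.47·60 = 185.1
CE = (185.1)² = 34262.01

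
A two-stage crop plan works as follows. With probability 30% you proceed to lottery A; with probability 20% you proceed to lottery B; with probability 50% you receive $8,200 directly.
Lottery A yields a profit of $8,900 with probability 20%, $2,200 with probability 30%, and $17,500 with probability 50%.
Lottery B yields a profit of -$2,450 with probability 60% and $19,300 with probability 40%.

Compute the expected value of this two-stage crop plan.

EV(A) = 0.2 × 8900 + 0.3 × 2200 + 0.5 × 17500 = 1780 + 660 + 8750 = 11190
EV(B) = 0.6 × (-2450) + 0.4 × 19300 = -1470 + 7720 = 6250
Branch C: 8200 (certain)
Overall = 0.3 × 11190 + 0.2 × 6250 + 0.5 × 8200 = 3357 + 1250 + 4100 = 8707

$8,707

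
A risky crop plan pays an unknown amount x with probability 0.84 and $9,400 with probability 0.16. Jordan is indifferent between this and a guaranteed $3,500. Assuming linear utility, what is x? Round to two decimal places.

x = $2,376.19

0.84·x + 0.16·9400 = 3500
0.84·x = 3500 − 1504 = 1996
x = 1996 / 0.84 = 2376.1905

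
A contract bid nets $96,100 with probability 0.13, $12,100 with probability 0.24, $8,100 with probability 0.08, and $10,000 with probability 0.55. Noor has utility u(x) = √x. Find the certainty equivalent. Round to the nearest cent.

$16,615.21

E[u] = 0.13·√96100 + 0.24·√12100 + 0.08·√8100 + 0.55·√10000 = 0.13·310 + 0.24·110 + 0.08·90 + 0.55·100 = 128.9
CE = (128.9)² = 16615.21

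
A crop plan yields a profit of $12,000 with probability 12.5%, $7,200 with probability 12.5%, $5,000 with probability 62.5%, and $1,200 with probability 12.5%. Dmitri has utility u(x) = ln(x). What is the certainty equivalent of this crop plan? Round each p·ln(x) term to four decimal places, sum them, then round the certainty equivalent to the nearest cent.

$4,884.39

E[u] = 0.125·ln(12000) + 0.125·ln(7200) + 0.625·ln(5000) + 0.125·ln(1200) = 1.1741 + 1.1102 + 5.3232 + 0.8863 = 8.4938
CE = e^8.4938 ≈ 4884.39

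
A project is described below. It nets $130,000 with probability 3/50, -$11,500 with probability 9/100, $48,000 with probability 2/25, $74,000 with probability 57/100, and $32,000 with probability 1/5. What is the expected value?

EV = 3/50 × 130000 + 9/100 × (-11500) + 2/25 × 48000 + 57/100 × 74000 + 1/5 × 32000 = 7800 − 1035 + 3840 + 42180 + 6400 = 59185

$59,185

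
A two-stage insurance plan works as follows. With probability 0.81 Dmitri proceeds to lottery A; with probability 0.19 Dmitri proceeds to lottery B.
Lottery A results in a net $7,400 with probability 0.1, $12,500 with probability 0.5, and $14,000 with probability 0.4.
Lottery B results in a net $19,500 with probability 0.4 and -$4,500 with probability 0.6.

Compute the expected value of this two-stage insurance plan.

EV(A) = 0.1 × 7400 + 0.5 × 12500 + 0.4 × 14000 = 740 + 6250 + 5600 = 12590
EV(B) = 0.4 × 19500 + 0.6 × (-4500) = 7800 − 2700 = 5100
Overall = 0.81 × 12590 + 0.19 × 5100 = 10197.9 + 969 = 11166.9

$11,166.90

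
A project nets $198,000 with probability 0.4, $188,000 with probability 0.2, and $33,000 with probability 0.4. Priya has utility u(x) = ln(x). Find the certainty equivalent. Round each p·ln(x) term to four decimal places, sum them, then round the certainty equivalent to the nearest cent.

$95,692.96

E[u] = 0.4·ln(198000) + 0.2·ln(188000) + 0.4·ln(33000) = 4.8784 + 2.4288 + 4.1617 = 11.4689
CE = e^11.4689 ≈ 95692.96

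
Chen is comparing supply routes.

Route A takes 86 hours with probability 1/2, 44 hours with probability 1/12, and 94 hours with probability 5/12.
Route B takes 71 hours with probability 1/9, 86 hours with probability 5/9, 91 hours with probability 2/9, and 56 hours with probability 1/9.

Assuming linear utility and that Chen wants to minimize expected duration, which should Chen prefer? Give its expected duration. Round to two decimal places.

Route B (82.11 hours)

Route A = 1/2 × 86 + 1/12 × 44 + 5/12 × 94 = 43 + 3.6667 + 39.1667 = 85.8333
Route B = 1/9 × 71 + 5/9 × 86 + 2/9 × 91 + 1/9 × 56 = 7.8889 + 47.7778 + 20.2222 + 6.2222 = 82.1111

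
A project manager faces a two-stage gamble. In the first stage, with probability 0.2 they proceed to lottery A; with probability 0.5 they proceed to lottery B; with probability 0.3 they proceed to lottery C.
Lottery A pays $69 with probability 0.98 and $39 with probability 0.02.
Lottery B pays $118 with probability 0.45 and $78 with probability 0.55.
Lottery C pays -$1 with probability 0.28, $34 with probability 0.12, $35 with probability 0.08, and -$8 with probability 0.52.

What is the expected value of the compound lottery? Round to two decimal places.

EV(A) = 0.98 × 69 + 0.02 × 39 = 67.62 + 0.78 = 68.4
EV(B) = 0.45 × 118 + 0.55 × 78 = 53.1 + 42.9 = 96
EV(C) = 0.28 × (-1) + 0.12 × 34 + 0.08 × 35 + 0.52 × (-8) = -0.28 + 4.08 + 2.8 − 4.16 = 2.44
Overall = 0.2 × 68.4 + 0.5 × 96 + 0.3 × 2.44 = 13.68 + 48 + 0.732 = 62.412

$62.41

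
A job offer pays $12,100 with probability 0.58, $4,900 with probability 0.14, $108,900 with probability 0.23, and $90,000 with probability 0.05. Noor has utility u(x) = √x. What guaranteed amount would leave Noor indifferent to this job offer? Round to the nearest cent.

E[u] = 0.58·√12100 + 0.14·√4900 + 0.23·√108900 + 0.05·√90000 = 0.58·110 + 0.14·70 + 0.23·330 + 0.05·300 = 164.5
CE = (164.5)² = 27060.25

$27,060.25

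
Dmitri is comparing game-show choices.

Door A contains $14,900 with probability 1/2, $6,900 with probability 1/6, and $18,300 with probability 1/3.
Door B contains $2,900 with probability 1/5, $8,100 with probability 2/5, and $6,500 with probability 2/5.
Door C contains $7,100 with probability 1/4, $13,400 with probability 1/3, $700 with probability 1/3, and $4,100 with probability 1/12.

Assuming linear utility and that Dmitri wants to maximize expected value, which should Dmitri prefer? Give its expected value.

Door A = 1/2 × 14900 + 1/6 × 6900 + 1/3 × 18300 = 7450 + 1150 + 6100 = 14700
Door B = 1/5 × 2900 + 2/5 × 8100 + 2/5 × 6500 = 580 + 3240 + 2600 = 6420
Door C = 1/4 × 7100 + 1/3 × 13400 + 1/3 × 700 + 1/12 × 4100 = 1775 + 4466.6667 + 233.3333 + 341.6667 = 6816.6667

Door A ($14,700)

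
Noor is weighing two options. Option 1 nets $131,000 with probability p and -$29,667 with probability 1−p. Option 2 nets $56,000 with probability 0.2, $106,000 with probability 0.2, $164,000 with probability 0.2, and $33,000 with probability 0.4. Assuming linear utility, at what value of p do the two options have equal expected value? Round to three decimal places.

p = 0.673

EV(Option 2) = 0.2 × 56000 + 0.2 × 106000 + 0.2 × 164000 + 0.4 × 33000 = 11200 + 21200 + 32800 + 13200 = 78400
p·131000 + (1−p)·(-29667) = 78400
160667p − 29667 = 78400
p = (78400 + 29667) / 160667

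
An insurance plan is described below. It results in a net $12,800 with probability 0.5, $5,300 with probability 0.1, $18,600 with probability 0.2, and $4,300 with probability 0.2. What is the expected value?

EV = 0.5 × 12800 + 0.1 × 5300 + 0.2 × 18600 + 0.2 × 4300 = 6400 + 530 + 3720 + 860 = 11510

$11,510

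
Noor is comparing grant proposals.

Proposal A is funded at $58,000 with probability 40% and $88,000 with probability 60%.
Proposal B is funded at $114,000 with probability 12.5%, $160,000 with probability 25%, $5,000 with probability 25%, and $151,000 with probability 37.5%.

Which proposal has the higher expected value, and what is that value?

Proposal B ($112,125)

Proposal A = 0.4 × 58000 + 0.6 × 88000 = 23200 + 52800 = 76000
Proposal B = 0.125 × 114000 + 0.25 × 160000 + 0.25 × 5000 + 0.375 × 151000 = 14250 + 40000 + 1250 + 56625 = 112125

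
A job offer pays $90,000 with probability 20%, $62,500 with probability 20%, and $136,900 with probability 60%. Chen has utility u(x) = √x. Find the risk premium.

$2,416

E[u] = 0.2·√90000 + 0.2·√62500 + 0.6·√136900 = 0.2·300 + 0.2·250 + 0.6·370 = 332
CE = (332)² = 110224
Risk premium = EV − CE = 112640 − 110224 = 2416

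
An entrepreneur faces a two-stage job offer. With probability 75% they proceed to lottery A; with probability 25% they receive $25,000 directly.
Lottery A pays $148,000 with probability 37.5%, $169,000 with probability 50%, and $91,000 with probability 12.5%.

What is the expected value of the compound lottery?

EV(A) = 0.375 × 148000 + 0.5 × 169000 + 0.125 × 91000 = 55500 + 84500 + 11375 = 151375
Branch B: 25000 (certain)
Overall = 0.75 × 151375 + 0.25 × 25000 = 113531.25 + 6250 = 119781.25

$119,781.25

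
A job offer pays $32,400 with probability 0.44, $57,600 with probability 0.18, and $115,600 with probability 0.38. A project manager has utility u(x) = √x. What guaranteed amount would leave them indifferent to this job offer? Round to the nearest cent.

E[u] = 0.44·√32400 + 0.18·√57600 + 0.38·√115600 = 0.44·180 + 0.18·240 + 0.38·340 = 251.6
CE = (251.6)² = 63302.56

$63,302.56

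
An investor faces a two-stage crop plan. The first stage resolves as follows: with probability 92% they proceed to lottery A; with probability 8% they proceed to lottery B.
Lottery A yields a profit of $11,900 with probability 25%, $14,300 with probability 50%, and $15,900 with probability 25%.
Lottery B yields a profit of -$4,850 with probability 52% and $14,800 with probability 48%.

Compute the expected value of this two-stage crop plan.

$13,338.56

EV(A) = 0.25 × 11900 + 0.5 × 14300 + 0.25 × 15900 = 2975 + 7150 + 3975 = 14100
EV(B) = 0.52 × (-4850) + 0.48 × 14800 = -2522 + 7104 = 4582
Overall = 0.92 × 14100 + 0.08 × 4582 = 12972 + 366.56 = 13338.56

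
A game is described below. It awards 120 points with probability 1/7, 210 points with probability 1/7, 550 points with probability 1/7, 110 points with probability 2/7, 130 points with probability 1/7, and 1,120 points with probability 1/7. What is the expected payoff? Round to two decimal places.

EV = 1/7 × 120 + 1/7 × 210 + 1/7 × 550 + 2/7 × 110 + 1/7 × 130 + 1/7 × 1120 = 17.1429 + 30 + 78.5714 + 31.4286 + 18.5714 + 160 = 335.7143

335.71 points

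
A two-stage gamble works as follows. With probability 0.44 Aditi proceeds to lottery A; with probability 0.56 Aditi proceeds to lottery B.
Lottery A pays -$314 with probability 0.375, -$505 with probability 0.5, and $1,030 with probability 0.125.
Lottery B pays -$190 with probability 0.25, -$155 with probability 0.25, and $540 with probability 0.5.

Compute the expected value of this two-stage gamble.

-$3.36

EV(A) = 0.375 × (-314) + 0.5 × (-505) + 0.125 × 1030 = -117.75 − 252.5 + 128.75 = -241.5
EV(B) = 0.25 × (-190) + 0.25 × (-155) + 0.5 × 540 = -47.5 − 38.75 + 270 = 183.75
Overall = 0.44 × (-241.5) + 0.56 × 183.75 = -106.26 + 102.9 = -3.36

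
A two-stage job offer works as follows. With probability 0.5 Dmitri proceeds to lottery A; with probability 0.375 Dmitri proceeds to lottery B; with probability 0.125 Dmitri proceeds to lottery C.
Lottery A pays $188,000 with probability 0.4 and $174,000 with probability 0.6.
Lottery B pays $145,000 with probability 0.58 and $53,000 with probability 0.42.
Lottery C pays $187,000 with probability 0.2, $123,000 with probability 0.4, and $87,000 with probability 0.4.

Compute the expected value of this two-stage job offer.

$144,860

EV(A) = 0.4 × 188000 + 0.6 × 174000 = 75200 + 104400 = 179600
EV(B) = 0.58 × 145000 + 0.42 × 53000 = 84100 + 22260 = 106360
EV(C) = 0.2 × 187000 + 0.4 × 123000 + 0.4 × 87000 = 37400 + 49200 + 34800 = 121400
Overall = 0.5 × 179600 + 0.375 × 106360 + 0.125 × 121400 = 89800 + 39885 + 15175 = 144860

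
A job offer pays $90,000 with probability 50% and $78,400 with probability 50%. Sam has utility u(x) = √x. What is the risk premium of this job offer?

$100

E[u] = 0.5·√90000 + 0.5·√78400 = 0.5·300 + 0.5·280 = 290
CE = (290)² = 84100
Risk premium = EV − CE = 84200 − 84100 = 100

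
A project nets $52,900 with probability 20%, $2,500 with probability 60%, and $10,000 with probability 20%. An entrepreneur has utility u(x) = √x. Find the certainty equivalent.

$9,216

E[u] = 0.2·√52900 + 0.6·√2500 + 0.2·√10000 = 0.2·230 + 0.6·50 + 0.2·100 = 96
CE = (96)² = 9216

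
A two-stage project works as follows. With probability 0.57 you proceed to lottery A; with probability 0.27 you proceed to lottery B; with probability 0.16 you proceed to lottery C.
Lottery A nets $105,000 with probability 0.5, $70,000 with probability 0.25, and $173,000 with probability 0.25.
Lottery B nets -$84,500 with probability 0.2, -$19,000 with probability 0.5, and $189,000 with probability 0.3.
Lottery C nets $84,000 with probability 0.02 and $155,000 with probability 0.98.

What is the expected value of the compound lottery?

$97,306.30

EV(A) = 0.5 × 105000 + 0.25 × 70000 + 0.25 × 173000 = 52500 + 17500 + 43250 = 113250
EV(B) = 0.2 × (-84500) + 0.5 × (-19000) + 0.3 × 189000 = -16900 − 9500 + 56700 = 30300
EV(C) = 0.02 × 84000 + 0.98 × 155000 = 1680 + 151900 = 153580
Overall = 0.57 × 113250 + 0.27 × 30300 + 0.16 × 153580 = 64552.5 + 8181 + 24572.8 = 97306.3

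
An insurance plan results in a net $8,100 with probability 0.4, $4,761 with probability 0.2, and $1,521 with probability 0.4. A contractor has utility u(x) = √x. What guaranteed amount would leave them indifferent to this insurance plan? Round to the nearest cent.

$4,277.16

E[u] = 0.4·√8100 + 0.2·√4761 + 0.4·√1521 = 0.4·90 + 0.2·69 + 0.4·39 = 65.4
CE = (65.4)² = 4277.16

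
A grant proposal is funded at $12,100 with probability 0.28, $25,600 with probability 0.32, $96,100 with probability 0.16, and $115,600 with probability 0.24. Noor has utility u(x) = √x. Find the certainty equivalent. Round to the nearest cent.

$45,454.24

E[u] = 0.28·√12100 + 0.32·√25600 + 0.16·√96100 + 0.24·√115600 = 0.28·110 + 0.32·160 + 0.16·310 + 0.24·340 = 213.2
CE = (213.2)² = 45454.24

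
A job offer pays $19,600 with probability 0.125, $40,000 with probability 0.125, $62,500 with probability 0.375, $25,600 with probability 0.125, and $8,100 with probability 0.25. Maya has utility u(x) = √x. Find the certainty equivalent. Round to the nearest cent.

E[u] = 0.125·√19600 + 0.125·√40000 + 0.375·√62500 + 0.125·√25600 + 0.25·√8100 = 0.125·140 + 0.125·200 + 0.375·250 + 0.125·160 + 0.25·90 = 178.75
CE = (178.75)² = 31951.5625

$31,951.56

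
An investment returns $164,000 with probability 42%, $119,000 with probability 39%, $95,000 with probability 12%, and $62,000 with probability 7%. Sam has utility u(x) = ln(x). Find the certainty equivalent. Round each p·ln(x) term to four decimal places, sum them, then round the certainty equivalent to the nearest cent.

E[u] = 0.42·ln(164000) + 0.39·ln(119000) + 0.12·ln(95000) + 0.07·ln(62000) = 5.0432 + 4.5579 + 1.3754 + 0.7724 = 11.7489
CE = e^11.7489 ≈ 126614.21

$126,614.21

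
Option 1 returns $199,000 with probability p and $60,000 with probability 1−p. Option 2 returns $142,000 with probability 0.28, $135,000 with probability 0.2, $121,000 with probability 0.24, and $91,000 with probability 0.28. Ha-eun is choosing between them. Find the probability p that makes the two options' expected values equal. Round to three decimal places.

EV(Option 2) = 0.28 × 142000 + 0.2 × 135000 + 0.24 × 121000 + 0.28 × 91000 = 39760 + 27000 + 29040 + 25480 = 121280
p·199000 + (1−p)·60000 = 121280
139000p + 60000 = 121280
p = (121280 − 60000) / 139000

p = 0.441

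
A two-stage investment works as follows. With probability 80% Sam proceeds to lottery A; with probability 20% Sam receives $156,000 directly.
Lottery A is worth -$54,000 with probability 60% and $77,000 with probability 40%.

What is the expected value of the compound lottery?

$29,920

EV(A) = 0.6 × (-54000) + 0.4 × 77000 = -32400 + 30800 = -1600
Branch B: 156000 (certain)
Overall = 0.8 × (-1600) + 0.2 × 156000 = -1280 + 31200 = 29920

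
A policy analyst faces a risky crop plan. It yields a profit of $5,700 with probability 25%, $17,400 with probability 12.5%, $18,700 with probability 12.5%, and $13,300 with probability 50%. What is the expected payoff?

EV = 0.25 × 5700 + 0.125 × 17400 + 0.125 × 18700 + 0.5 × 13300 = 1425 + 2175 + 2337.5 + 6650 = 12587.5

$12,587.50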